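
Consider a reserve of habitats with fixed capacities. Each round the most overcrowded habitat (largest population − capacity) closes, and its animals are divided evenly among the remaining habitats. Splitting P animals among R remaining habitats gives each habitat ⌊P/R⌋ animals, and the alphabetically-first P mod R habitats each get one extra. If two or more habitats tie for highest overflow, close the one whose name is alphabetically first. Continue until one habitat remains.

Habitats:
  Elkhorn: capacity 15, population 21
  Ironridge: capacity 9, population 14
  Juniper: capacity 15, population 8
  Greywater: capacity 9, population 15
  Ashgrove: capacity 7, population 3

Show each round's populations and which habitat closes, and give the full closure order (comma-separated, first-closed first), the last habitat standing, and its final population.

Closure order: Elkhorn, Greywater, Ironridge, Ashgrove
Last habitat: Juniper with 61 animals

Round 1: Ashgrove=3 Elkhorn=21 Greywater=15 Ironridge=14 Juniper=8 → close Elkhorn (overflow 6)
  21÷4 = 5 each, +1 to first 1
Round 2: Ashgrove=9 Greywater=20 Ironridge=19 Juniper=13 → close Greywater (overflow 11)
  20÷3 = 6 each, +1 to first 2
Round 3: Ashgrove=16 Ironridge=26 Juniper=19 → close Ironridge (overflow 17)
  26÷2 = 13 each, +1 to first 0
Round 4: Ashgrove=29 Juniper=32 → close Ashgrove (overflow 22)
  29÷1 = 29 each, +1 to first 0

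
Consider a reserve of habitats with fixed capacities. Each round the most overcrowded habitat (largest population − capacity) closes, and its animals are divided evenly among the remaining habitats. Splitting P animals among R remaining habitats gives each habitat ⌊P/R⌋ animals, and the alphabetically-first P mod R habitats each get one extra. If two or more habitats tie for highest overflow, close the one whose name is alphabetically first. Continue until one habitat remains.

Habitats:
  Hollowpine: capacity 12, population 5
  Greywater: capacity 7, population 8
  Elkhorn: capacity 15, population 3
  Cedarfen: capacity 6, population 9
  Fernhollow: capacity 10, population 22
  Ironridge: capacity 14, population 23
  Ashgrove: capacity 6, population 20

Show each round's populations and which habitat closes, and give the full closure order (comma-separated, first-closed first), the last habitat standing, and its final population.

Round 1: Ashgrove=20 Cedarfen=9 Elkhorn=3 Fernhollow=22 Greywater=8 Hollowpine=5 Ironridge=23 → close Ashgrove (overflow 14)
  20÷6 = 3 each, +1 to first 2
Round 2: Cedarfen=13 Elkhorn=7 Fernhollow=25 Greywater=11 Hollowpine=8 Ironridge=26 → close Fernhollow (overflow 15)
  25÷5 = 5 each, +1 to first 0
Round 3: Cedarfen=18 Elkhorn=12 Greywater=16 Hollowpine=13 Ironridge=31 → close Ironridge (overflow 17)
  31÷4 = 7 each, +1 to first 3
Round 4: Cedarfen=26 Elkhorn=20 Greywater=24 Hollowpine=20 → close Cedarfen (overflow 20)
  26÷3 = 8 each, +1 to first 2
Round 5: Elkhorn=29 Greywater=33 Hollowpine=28 → close Greywater (overflow 26)
  33÷2 = 16 each, +1 to first 1
Round 6: Elkhorn=46 Hollowpine=44 → close Hollowpine (overflow 32)
  44÷1 = 44 each, +1 to first 0

Closure order: Ashgrove, Fernhollow, Ironridge, Cedarfen, Greywater, Hollowpine
Last habitat: Elkhorn with 90 animals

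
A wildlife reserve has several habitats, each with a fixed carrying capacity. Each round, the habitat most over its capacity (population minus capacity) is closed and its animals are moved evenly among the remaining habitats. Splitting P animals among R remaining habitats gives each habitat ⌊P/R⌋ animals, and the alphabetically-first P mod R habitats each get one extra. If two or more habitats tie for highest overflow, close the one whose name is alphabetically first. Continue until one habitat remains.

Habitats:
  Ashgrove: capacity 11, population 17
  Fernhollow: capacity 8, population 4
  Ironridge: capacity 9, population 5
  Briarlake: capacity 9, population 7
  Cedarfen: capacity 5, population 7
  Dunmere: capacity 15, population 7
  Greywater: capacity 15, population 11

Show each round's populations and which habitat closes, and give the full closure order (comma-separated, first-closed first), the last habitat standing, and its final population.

Closure order: Ashgrove, Cedarfen, Briarlake, Fernhollow, Greywater, Ironridge
Last habitat: Dunmere with 58 animals

Round 1: Ashgrove=17 Briarlake=7 Cedarfen=7 Dunmere=7 Fernhollow=4 Greywater=11 Ironridge=5 → close Ashgrove (overflow 6)
  17÷6 = 2 each, +1 to first 5
Round 2: Briarlake=10 Cedarfen=10 Dunmere=10 Fernhollow=7 Greywater=14 Ironridge=7 → close Cedarfen (overflow 5)
  10÷5 = 2 each, +1 to first 0
Round 3: Briarlake=12 Dunmere=12 Fernhollow=9 Greywater=16 Ironridge=9 → close Briarlake (overflow 3)
  12÷4 = 3 each, +1 to first 0
Round 4: Dunmere=15 Fernhollow=12 Greywater=19 Ironridge=12 → close Fernhollow (overflow 4)
  12÷3 = 4 each, +1 to first 0
Round 5: Dunmere=19 Greywater=23 Ironridge=16 → close Greywater (overflow 8)
  23÷2 = 11 each, +1 to first 1
Round 6: Dunmere=31 Ironridge=27 → close Ironridge (overflow 18)
  27÷1 = 27 each, +1 to first 0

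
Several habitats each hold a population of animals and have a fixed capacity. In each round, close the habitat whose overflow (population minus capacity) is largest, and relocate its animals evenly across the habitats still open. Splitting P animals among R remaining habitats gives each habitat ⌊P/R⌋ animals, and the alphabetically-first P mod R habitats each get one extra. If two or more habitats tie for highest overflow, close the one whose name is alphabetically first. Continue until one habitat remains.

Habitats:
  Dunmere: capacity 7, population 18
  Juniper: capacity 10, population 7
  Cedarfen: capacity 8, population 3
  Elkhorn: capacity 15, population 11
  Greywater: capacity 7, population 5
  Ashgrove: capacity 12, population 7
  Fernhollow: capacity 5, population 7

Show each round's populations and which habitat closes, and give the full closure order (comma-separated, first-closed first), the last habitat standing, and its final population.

Closure order: Dunmere, Fernhollow, Greywater, Juniper, Ashgrove, Cedarfen
Last habitat: Elkhorn with 58 animals

Round 1: Ashgrove=7 Cedarfen=3 Dunmere=18 Elkhorn=11 Fernhollow=7 Greywater=5 Juniper=7 → close Dunmere (overflow 11)
  18÷6 = 3 each, +1 to first 0
Round 2: Ashgrove=10 Cedarfen=6 Elkhorn=14 Fernhollow=10 Greywater=8 Juniper=10 → close Fernhollow (overflow 5)
  10÷5 = 2 each, +1 to first 0
Round 3: Ashgrove=12 Cedarfen=8 Elkhorn=16 Greywater=10 Juniper=12 → close Greywater (overflow 3)
  10÷4 = 2 each, +1 to first 2
Round 4: Ashgrove=15 Cedarfen=11 Elkhorn=18 Juniper=14 → close Juniper (overflow 4)
  14÷3 = 4 each, +1 to first 2
Round 5: Ashgrove=20 Cedarfen=16 Elkhorn=22 → close Ashgrove (overflow 8)
  20÷2 = 10 each, +1 to first 0
Round 6: Cedarfen=26 Elkhorn=32 → close Cedarfen (overflow 18)
  26÷1 = 26 each, +1 to first 0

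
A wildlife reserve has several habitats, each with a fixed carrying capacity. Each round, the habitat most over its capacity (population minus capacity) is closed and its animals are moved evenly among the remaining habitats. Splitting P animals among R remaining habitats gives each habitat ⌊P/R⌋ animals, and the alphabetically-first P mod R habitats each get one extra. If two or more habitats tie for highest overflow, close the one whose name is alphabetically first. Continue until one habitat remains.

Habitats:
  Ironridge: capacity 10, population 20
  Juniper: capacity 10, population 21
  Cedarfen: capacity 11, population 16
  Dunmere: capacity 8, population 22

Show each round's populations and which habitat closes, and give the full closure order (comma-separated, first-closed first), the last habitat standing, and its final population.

Round 1: Cedarfen=16 Dunmere=22 Ironridge=20 Juniper=21 → close Dunmere (overflow 14)
  22÷3 = 7 each, +1 to first 1
Round 2: Cedarfen=24 Ironridge=27 Juniper=28 → close Juniper (overflow 18)
  28÷2 = 14 each, +1 to first 0
Round 3: Cedarfen=38 Ironridge=41 → close Ironridge (overflow 31)
  41÷1 = 41 each, +1 to first 0

Closure order: Dunmere, Juniper, Ironridge
Last habitat: Cedarfen with 79 animals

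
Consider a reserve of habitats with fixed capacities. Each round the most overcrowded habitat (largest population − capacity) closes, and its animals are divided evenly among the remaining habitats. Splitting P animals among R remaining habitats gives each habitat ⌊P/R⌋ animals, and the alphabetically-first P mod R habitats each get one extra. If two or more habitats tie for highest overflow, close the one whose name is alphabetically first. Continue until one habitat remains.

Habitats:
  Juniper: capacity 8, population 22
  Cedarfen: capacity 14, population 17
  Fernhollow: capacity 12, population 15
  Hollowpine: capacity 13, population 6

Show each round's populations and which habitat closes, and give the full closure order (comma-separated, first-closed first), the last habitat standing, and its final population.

Closure order: Juniper, Cedarfen, Fernhollow
Last habitat: Hollowpine with 60 animals

Round 1: Cedarfen=17 Fernhollow=15 Hollowpine=6 Juniper=22 → close Juniper (overflow 14)
  22÷3 = 7 each, +1 to first 1
Round 2: Cedarfen=25 Fernhollow=22 Hollowpine=13 → close Cedarfen (overflow 11)
  25÷2 = 12 each, +1 to first 1
Round 3: Fernhollow=35 Hollowpine=25 → close Fernhollow (overflow 23)
  35÷1 = 35 each, +1 to first 0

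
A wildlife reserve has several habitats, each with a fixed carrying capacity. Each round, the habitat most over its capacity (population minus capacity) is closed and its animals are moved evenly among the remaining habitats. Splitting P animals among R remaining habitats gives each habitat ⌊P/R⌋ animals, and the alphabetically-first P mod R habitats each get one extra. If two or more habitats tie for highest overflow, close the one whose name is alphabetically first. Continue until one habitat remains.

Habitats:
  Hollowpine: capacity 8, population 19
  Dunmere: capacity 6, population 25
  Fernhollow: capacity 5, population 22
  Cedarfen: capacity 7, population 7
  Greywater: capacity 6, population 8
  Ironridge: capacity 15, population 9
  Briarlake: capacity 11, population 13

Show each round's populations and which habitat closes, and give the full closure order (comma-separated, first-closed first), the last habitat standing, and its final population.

Closure order: Dunmere, Fernhollow, Hollowpine, Briarlake, Greywater, Cedarfen
Last habitat: Ironridge with 103 animals

Round 1: Briarlake=13 Cedarfen=7 Dunmere=25 Fernhollow=22 Greywater=8 Hollowpine=19 Ironridge=9 → close Dunmere (overflow 19)
  25÷6 = 4 each, +1 to first 1
Round 2: Briarlake=18 Cedarfen=11 Fernhollow=26 Greywater=12 Hollowpine=23 Ironridge=13 → close Fernhollow (overflow 21)
  26÷5 = 5 each, +1 to first 1
Round 3: Briarlake=24 Cedarfen=16 Greywater=17 Hollowpine=28 Ironridge=18 → close Hollowpine (overflow 20)
  28÷4 = 7 each, +1 to first 0
Round 4: Briarlake=31 Cedarfen=23 Greywater=24 Ironridge=25 → close Briarlake (overflow 20)
  31÷3 = 10 each, +1 to first 1
Round 5: Cedarfen=34 Greywater=34 Ironridge=35 → close Greywater (overflow 28)
  34÷2 = 17 each, +1 to first 0
Round 6: Cedarfen=51 Ironridge=52 → close Cedarfen (overflow 44)
  51÷1 = 51 each, +1 to first 0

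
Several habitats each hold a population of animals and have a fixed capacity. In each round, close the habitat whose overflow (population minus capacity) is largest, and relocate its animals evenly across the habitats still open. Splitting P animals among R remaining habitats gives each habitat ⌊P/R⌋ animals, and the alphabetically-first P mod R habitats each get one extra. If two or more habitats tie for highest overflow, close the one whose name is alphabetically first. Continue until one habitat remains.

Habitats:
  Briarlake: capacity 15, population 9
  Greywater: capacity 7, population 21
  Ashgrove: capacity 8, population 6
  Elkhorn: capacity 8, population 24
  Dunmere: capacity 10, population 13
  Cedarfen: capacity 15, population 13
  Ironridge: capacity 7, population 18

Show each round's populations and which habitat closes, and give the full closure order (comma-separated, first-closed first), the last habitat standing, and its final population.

Closure order: Elkhorn, Greywater, Ironridge, Dunmere, Ashgrove, Cedarfen
Last habitat: Briarlake with 104 animals

Round 1: Ashgrove=6 Briarlake=9 Cedarfen=13 Dunmere=13 Elkhorn=24 Greywater=21 Ironridge=18 → close Elkhorn (overflow 16)
  24÷6 = 4 each, +1 to first 0
Round 2: Ashgrove=10 Briarlake=13 Cedarfen=17 Dunmere=17 Greywater=25 Ironridge=22 → close Greywater (overflow 18)
  25÷5 = 5 each, +1 to first 0
Round 3: Ashgrove=15 Briarlake=18 Cedarfen=22 Dunmere=22 Ironridge=27 → close Ironridge (overflow 20)
  27÷4 = 6 each, +1 to first 3
Round 4: Ashgrove=22 Briarlake=25 Cedarfen=29 Dunmere=28 → close Dunmere (overflow 18)
  28÷3 = 9 each, +1 to first 1
Round 5: Ashgrove=32 Briarlake=34 Cedarfen=38 → close Ashgrove (overflow 24)
  32÷2 = 16 each, +1 to first 0
Round 6: Briarlake=50 Cedarfen=54 → close Cedarfen (overflow 39)
  54÷1 = 54 each, +1 to first 0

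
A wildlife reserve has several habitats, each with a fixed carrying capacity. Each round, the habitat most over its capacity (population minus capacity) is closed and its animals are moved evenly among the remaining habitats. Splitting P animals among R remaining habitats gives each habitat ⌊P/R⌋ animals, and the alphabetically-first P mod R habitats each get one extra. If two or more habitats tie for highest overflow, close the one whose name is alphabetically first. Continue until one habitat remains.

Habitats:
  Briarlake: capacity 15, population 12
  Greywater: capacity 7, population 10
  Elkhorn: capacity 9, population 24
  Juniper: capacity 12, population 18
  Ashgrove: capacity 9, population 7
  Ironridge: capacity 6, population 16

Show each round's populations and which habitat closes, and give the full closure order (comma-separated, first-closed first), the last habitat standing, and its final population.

Closure order: Elkhorn, Ironridge, Juniper, Greywater, Ashgrove
Last habitat: Briarlake with 87 animals

Round 1: Ashgrove=7 Briarlake=12 Elkhorn=24 Greywater=10 Ironridge=16 Juniper=18 → close Elkhorn (overflow 15)
  24÷5 = 4 each, +1 to first 4
Round 2: Ashgrove=12 Briarlake=17 Greywater=15 Ironridge=21 Juniper=22 → close Ironridge (overflow 15)
  21÷4 = 5 each, +1 to first 1
Round 3: Ashgrove=18 Briarlake=22 Greywater=20 Juniper=27 → close Juniper (overflow 15)
  27÷3 = 9 each, +1 to first 0
Round 4: Ashgrove=27 Briarlake=31 Greywater=29 → close Greywater (overflow 22)
  29÷2 = 14 each, +1 to first 1
Round 5: Ashgrove=42 Briarlake=45 → close Ashgrove (overflow 33)
  42÷1 = 42 each, +1 to first 0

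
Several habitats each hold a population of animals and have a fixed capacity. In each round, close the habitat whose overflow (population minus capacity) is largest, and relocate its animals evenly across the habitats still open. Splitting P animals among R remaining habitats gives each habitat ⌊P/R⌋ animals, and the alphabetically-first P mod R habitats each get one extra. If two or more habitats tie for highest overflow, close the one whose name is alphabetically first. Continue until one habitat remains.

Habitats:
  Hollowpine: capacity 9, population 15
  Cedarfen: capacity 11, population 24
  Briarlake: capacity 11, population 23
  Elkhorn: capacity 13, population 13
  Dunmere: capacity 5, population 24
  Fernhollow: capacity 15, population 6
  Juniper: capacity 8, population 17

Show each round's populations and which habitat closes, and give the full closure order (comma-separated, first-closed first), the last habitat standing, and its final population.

Closure order: Dunmere, Cedarfen, Briarlake, Juniper, Hollowpine, Elkhorn
Last habitat: Fernhollow with 122 animals

Round 1: Briarlake=23 Cedarfen=24 Dunmere=24 Elkhorn=13 Fernhollow=6 Hollowpine=15 Juniper=17 → close Dunmere (overflow 19)
  24÷6 = 4 each, +1 to first 0
Round 2: Briarlake=27 Cedarfen=28 Elkhorn=17 Fernhollow=10 Hollowpine=19 Juniper=21 → close Cedarfen (overflow 17)
  28÷5 = 5 each, +1 to first 3
Round 3: Briarlake=33 Elkhorn=23 Fernhollow=16 Hollowpine=24 Juniper=26 → close Briarlake (overflow 22)
  33÷4 = 8 each, +1 to first 1
Round 4: Elkhorn=32 Fernhollow=24 Hollowpine=32 Juniper=34 → close Juniper (overflow 26)
  34÷3 = 11 each, +1 to first 1
Round 5: Elkhorn=44 Fernhollow=35 Hollowpine=43 → close Hollowpine (overflow 34)
  43÷2 = 21 each, +1 to first 1
Round 6: Elkhorn=66 Fernhollow=56 → close Elkhorn (overflow 53)
  66÷1 = 66 each, +1 to first 0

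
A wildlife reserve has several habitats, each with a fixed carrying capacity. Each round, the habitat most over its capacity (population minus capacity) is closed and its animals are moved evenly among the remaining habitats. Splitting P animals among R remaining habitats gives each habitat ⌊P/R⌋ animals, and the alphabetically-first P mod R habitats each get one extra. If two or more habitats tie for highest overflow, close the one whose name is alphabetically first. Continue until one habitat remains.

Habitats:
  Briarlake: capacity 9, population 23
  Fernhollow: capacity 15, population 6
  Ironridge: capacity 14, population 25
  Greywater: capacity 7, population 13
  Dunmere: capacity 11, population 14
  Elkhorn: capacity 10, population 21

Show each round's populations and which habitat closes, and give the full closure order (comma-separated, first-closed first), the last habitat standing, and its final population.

Round 1: Briarlake=23 Dunmere=14 Elkhorn=21 Fernhollow=6 Greywater=13 Ironridge=25 → close Briarlake (overflow 14)
  23÷5 = 4 each, +1 to first 3
Round 2: Dunmere=19 Elkhorn=26 Fernhollow=11 Greywater=17 Ironridge=29 → close Elkhorn (overflow 16)
  26÷4 = 6 each, +1 to first 2
Round 3: Dunmere=26 Fernhollow=18 Greywater=23 Ironridge=35 → close Ironridge (overflow 21)
  35÷3 = 11 each, +1 to first 2
Round 4: Dunmere=38 Fernhollow=30 Greywater=34 → close Dunmere (overflow 27)
  38÷2 = 19 each, +1 to first 0
Round 5: Fernhollow=49 Greywater=53 → close Greywater (overflow 46)
  53÷1 = 53 each, +1 to first 0

Closure order: Briarlake, Elkhorn, Ironridge, Dunmere, Greywater
Last habitat: Fernhollow with 102 animals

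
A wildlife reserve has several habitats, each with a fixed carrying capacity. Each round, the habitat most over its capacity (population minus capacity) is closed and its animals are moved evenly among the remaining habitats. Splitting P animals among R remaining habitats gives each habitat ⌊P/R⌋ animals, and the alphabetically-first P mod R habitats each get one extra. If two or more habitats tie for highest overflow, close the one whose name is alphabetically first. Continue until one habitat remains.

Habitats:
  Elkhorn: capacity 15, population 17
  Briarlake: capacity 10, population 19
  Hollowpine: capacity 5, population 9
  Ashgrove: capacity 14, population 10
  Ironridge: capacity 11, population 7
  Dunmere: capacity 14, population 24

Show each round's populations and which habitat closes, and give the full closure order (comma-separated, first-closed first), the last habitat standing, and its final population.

Round 1: Ashgrove=10 Briarlake=19 Dunmere=24 Elkhorn=17 Hollowpine=9 Ironridge=7 → close Dunmere (overflow 10)
  24÷5 = 4 each, +1 to first 4
Round 2: Ashgrove=15 Briarlake=24 Elkhorn=22 Hollowpine=14 Ironridge=11 → close Briarlake (overflow 14)
  24÷4 = 6 each, +1 to first 0
Round 3: Ashgrove=21 Elkhorn=28 Hollowpine=20 Ironridge=17 → close Hollowpine (overflow 15)
  20÷3 = 6 each, +1 to first 2
Round 4: Ashgrove=28 Elkhorn=35 Ironridge=23 → close Elkhorn (overflow 20)
  35÷2 = 17 each, +1 to first 1
Round 5: Ashgrove=46 Ironridge=40 → close Ashgrove (overflow 32)
  46÷1 = 46 each, +1 to first 0

Closure order: Dunmere, Briarlake, Hollowpine, Elkhorn, Ashgrove
Last habitat: Ironridge with 86 animals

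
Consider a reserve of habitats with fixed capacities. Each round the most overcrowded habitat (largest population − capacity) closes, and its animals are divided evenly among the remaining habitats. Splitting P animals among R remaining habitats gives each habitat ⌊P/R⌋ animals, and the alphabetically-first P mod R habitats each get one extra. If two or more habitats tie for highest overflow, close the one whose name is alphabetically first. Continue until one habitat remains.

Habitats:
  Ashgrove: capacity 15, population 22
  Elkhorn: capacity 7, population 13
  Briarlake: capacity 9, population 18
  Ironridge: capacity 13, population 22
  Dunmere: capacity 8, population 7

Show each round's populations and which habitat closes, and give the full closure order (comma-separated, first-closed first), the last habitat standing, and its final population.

Round 1: Ashgrove=22 Briarlake=18 Dunmere=7 Elkhorn=13 Ironridge=22 → close Briarlake (overflow 9)
  18÷4 = 4 each, +1 to first 2
Round 2: Ashgrove=27 Dunmere=12 Elkhorn=17 Ironridge=26 → close Ironridge (overflow 13)
  26÷3 = 8 each, +1 to first 2
Round 3: Ashgrove=36 Dunmere=21 Elkhorn=25 → close Ashgrove (overflow 21)
  36÷2 = 18 each, +1 to first 0
Round 4: Dunmere=39 Elkhorn=43 → close Elkhorn (overflow 36)
  43÷1 = 43 each, +1 to first 0

Closure order: Briarlake, Ironridge, Ashgrove, Elkhorn
Last habitat: Dunmere with 82 animals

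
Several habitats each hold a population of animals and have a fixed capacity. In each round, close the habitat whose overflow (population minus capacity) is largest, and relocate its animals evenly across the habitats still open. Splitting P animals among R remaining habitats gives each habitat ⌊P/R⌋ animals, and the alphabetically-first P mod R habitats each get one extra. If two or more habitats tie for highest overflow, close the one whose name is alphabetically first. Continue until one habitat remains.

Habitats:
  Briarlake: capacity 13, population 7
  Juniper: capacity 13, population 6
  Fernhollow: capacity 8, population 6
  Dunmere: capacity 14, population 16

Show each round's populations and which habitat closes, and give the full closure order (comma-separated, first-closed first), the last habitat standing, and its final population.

Closure order: Dunmere, Fernhollow, Briarlake
Last habitat: Juniper with 35 animals

Round 1: Briarlake=7 Dunmere=16 Fernhollow=6 Juniper=6 → close Dunmere (overflow 2)
  16÷3 = 5 each, +1 to first 1
Round 2: Briarlake=13 Fernhollow=11 Juniper=11 → close Fernhollow (overflow 3)
  11÷2 = 5 each, +1 to first 1
Round 3: Briarlake=19 Juniper=16 → close Briarlake (overflow 6)
  19÷1 = 19 each, +1 to first 0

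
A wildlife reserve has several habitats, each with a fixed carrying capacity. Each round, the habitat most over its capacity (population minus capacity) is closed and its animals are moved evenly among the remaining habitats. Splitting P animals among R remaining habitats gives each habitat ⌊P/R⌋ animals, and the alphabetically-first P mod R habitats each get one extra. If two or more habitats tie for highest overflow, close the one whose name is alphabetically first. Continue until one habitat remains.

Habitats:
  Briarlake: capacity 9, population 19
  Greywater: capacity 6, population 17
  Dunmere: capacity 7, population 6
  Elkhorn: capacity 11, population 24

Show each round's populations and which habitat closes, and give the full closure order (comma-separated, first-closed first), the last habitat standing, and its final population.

Round 1: Briarlake=19 Dunmere=6 Elkhorn=24 Greywater=17 → close Elkhorn (overflow 13)
  24÷3 = 8 each, +1 to first 0
Round 2: Briarlake=27 Dunmere=14 Greywater=25 → close Greywater (overflow 19)
  25÷2 = 12 each, +1 to first 1
Round 3: Briarlake=40 Dunmere=26 → close Briarlake (overflow 31)
  40÷1 = 40 each, +1 to first 0

Closure order: Elkhorn, Greywater, Briarlake
Last habitat: Dunmere with 66 animals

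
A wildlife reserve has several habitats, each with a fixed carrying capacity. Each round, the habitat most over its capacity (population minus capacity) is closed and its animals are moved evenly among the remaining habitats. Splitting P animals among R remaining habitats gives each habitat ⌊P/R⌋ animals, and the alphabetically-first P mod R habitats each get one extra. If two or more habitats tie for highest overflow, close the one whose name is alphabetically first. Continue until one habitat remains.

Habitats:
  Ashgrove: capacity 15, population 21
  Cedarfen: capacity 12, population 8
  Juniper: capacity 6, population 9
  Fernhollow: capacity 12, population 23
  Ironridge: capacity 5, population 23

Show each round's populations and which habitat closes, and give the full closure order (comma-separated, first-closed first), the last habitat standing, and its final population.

Closure order: Ironridge, Fernhollow, Ashgrove, Juniper
Last habitat: Cedarfen with 84 animals

Round 1: Ashgrove=21 Cedarfen=8 Fernhollow=23 Ironridge=23 Juniper=9 → close Ironridge (overflow 18)
  23÷4 = 5 each, +1 to first 3
Round 2: Ashgrove=27 Cedarfen=14 Fernhollow=29 Juniper=14 → close Fernhollow (overflow 17)
  29÷3 = 9 each, +1 to first 2
Round 3: Ashgrove=37 Cedarfen=24 Juniper=23 → close Ashgrove (overflow 22)
  37÷2 = 18 each, +1 to first 1
Round 4: Cedarfen=43 Juniper=41 → close Juniper (overflow 35)
  41÷1 = 41 each, +1 to first 0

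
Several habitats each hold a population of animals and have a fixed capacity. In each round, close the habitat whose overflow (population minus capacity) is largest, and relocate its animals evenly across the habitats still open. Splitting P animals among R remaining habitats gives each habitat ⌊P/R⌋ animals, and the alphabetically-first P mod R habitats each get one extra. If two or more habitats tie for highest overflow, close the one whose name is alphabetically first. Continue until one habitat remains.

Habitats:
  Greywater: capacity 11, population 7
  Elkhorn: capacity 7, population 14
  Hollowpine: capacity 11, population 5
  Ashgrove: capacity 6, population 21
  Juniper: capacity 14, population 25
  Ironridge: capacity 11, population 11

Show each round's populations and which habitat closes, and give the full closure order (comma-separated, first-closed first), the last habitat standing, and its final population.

Round 1: Ashgrove=21 Elkhorn=14 Greywater=7 Hollowpine=5 Ironridge=11 Juniper=25 → close Ashgrove (overflow 15)
  21÷5 = 4 each, +1 to first 1
Round 2: Elkhorn=19 Greywater=11 Hollowpine=9 Ironridge=15 Juniper=29 → close Juniper (overflow 15)
  29÷4 = 7 each, +1 to first 1
Round 3: Elkhorn=27 Greywater=18 Hollowpine=16 Ironridge=22 → close Elkhorn (overflow 20)
  27÷3 = 9 each, +1 to first 0
Round 4: Greywater=27 Hollowpine=25 Ironridge=31 → close Ironridge (overflow 20)
  31÷2 = 15 each, +1 to first 1
Round 5: Greywater=43 Hollowpine=40 → close Greywater (overflow 32)
  43÷1 = 43 each, +1 to first 0

Closure order: Ashgrove, Juniper, Elkhorn, Ironridge, Greywater
Last habitat: Hollowpine with 83 animals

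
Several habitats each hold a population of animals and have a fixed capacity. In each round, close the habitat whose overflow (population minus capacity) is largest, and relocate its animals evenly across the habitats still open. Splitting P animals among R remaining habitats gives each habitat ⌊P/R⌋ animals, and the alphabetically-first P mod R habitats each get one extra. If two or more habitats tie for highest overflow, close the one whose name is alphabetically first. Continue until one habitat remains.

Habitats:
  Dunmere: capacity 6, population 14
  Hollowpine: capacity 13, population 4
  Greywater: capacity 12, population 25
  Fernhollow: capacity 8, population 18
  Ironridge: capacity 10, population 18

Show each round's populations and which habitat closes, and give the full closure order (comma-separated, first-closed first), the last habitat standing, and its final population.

Closure order: Greywater, Fernhollow, Dunmere, Ironridge
Last habitat: Hollowpine with 79 animals

Round 1: Dunmere=14 Fernhollow=18 Greywater=25 Hollowpine=4 Ironridge=18 → close Greywater (overflow 13)
  25÷4 = 6 each, +1 to first 1
Round 2: Dunmere=21 Fernhollow=24 Hollowpine=10 Ironridge=24 → close Fernhollow (overflow 16)
  24÷3 = 8 each, +1 to first 0
Round 3: Dunmere=29 Hollowpine=18 Ironridge=32 → close Dunmere (overflow 23)
  29÷2 = 14 each, +1 to first 1
Round 4: Hollowpine=33 Ironridge=46 → close Ironridge (overflow 36)
  46÷1 = 46 each, +1 to first 0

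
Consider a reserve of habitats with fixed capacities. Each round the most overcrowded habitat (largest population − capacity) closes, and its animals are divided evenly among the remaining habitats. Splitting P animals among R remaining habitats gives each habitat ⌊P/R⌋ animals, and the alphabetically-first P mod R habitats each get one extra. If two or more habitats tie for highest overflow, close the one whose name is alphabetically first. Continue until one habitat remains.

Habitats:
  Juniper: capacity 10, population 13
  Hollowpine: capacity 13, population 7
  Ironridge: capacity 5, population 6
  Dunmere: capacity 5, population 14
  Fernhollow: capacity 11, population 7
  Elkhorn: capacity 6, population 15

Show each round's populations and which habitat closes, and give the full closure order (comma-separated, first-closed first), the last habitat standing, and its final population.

Round 1: Dunmere=14 Elkhorn=15 Fernhollow=7 Hollowpine=7 Ironridge=6 Juniper=13 → close Dunmere (overflow 9)
  14÷5 = 2 each, +1 to first 4
Round 2: Elkhorn=18 Fernhollow=10 Hollowpine=10 Ironridge=9 Juniper=15 → close Elkhorn (overflow 12)
  18÷4 = 4 each, +1 to first 2
Round 3: Fernhollow=15 Hollowpine=15 Ironridge=13 Juniper=19 → close Juniper (overflow 9)
  19÷3 = 6 each, +1 to first 1
Round 4: Fernhollow=22 Hollowpine=21 Ironridge=19 → close Ironridge (overflow 14)
  19÷2 = 9 each, +1 to first 1
Round 5: Fernhollow=32 Hollowpine=30 → close Fernhollow (overflow 21)
  32÷1 = 32 each, +1 to first 0

Closure order: Dunmere, Elkhorn, Juniper, Ironridge, Fernhollow
Last habitat: Hollowpine with 62 animals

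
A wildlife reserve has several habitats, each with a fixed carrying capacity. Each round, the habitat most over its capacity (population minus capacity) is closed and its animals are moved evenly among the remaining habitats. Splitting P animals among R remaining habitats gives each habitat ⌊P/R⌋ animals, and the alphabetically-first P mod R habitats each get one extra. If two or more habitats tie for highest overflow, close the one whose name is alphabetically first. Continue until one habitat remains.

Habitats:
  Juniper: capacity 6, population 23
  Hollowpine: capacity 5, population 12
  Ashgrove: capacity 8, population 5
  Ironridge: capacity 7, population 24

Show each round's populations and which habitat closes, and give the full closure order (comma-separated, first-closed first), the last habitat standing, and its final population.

Round 1: Ashgrove=5 Hollowpine=12 Ironridge=24 Juniper=23 → close Ironridge (overflow 17)
  24÷3 = 8 each, +1 to first 0
Round 2: Ashgrove=13 Hollowpine=20 Juniper=31 → close Juniper (overflow 25)
  31÷2 = 15 each, +1 to first 1
Round 3: Ashgrove=29 Hollowpine=35 → close Hollowpine (overflow 30)
  35÷1 = 35 each, +1 to first 0

Closure order: Ironridge, Juniper, Hollowpine
Last habitat: Ashgrove with 64 animals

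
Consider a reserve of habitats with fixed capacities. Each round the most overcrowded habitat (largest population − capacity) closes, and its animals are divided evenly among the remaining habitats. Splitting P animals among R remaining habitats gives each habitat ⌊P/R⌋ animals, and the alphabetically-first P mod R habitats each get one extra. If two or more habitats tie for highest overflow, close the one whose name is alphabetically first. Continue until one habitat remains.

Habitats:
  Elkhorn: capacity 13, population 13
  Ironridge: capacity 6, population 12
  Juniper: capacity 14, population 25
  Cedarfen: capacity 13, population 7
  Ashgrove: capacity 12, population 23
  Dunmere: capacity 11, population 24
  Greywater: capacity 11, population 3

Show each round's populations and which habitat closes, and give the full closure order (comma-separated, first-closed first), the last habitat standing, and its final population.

Closure order: Dunmere, Ashgrove, Juniper, Ironridge, Elkhorn, Cedarfen
Last habitat: Greywater with 107 animals

Round 1: Ashgrove=23 Cedarfen=7 Dunmere=24 Elkhorn=13 Greywater=3 Ironridge=12 Juniper=25 → close Dunmere (overflow 13)
  24÷6 = 4 each, +1 to first 0
Round 2: Ashgrove=27 Cedarfen=11 Elkhorn=17 Greywater=7 Ironridge=16 Juniper=29 → close Ashgrove (overflow 15)
  27÷5 = 5 each, +1 to first 2
Round 3: Cedarfen=17 Elkhorn=23 Greywater=12 Ironridge=21 Juniper=34 → close Juniper (overflow 20)
  34÷4 = 8 each, +1 to first 2
Round 4: Cedarfen=26 Elkhorn=32 Greywater=20 Ironridge=29 → close Ironridge (overflow 23)
  29÷3 = 9 each, +1 to first 2
Round 5: Cedarfen=36 Elkhorn=42 Greywater=29 → close Elkhorn (overflow 29)
  42÷2 = 21 each, +1 to first 0
Round 6: Cedarfen=57 Greywater=50 → close Cedarfen (overflow 44)
  57÷1 = 57 each, +1 to first 0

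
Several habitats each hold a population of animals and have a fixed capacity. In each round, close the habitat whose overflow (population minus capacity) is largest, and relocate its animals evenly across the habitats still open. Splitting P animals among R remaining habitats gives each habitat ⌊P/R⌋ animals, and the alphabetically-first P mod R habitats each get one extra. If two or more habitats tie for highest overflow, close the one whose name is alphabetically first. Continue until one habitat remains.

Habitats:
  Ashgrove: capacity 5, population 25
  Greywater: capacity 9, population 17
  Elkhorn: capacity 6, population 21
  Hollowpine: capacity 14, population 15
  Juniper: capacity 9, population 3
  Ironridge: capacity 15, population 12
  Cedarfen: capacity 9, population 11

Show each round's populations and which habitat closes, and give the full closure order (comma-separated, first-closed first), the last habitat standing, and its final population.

Round 1: Ashgrove=25 Cedarfen=11 Elkhorn=21 Greywater=17 Hollowpine=15 Ironridge=12 Juniper=3 → close Ashgrove (overflow 20)
  25÷6 = 4 each, +1 to first 1
Round 2: Cedarfen=16 Elkhorn=25 Greywater=21 Hollowpine=19 Ironridge=16 Juniper=7 → close Elkhorn (overflow 19)
  25÷5 = 5 each, +1 to first 0
Round 3: Cedarfen=21 Greywater=26 Hollowpine=24 Ironridge=21 Juniper=12 → close Greywater (overflow 17)
  26÷4 = 6 each, +1 to first 2
Round 4: Cedarfen=28 Hollowpine=31 Ironridge=27 Juniper=18 → close Cedarfen (overflow 19)
  28÷3 = 9 each, +1 to first 1
Round 5: Hollowpine=41 Ironridge=36 Juniper=27 → close Hollowpine (overflow 27)
  41÷2 = 20 each, +1 to first 1
Round 6: Ironridge=57 Juniper=47 → close Ironridge (overflow 42)
  57÷1 = 57 each, +1 to first 0

Closure order: Ashgrove, Elkhorn, Greywater, Cedarfen, Hollowpine, Ironridge
Last habitat: Juniper with 104 animals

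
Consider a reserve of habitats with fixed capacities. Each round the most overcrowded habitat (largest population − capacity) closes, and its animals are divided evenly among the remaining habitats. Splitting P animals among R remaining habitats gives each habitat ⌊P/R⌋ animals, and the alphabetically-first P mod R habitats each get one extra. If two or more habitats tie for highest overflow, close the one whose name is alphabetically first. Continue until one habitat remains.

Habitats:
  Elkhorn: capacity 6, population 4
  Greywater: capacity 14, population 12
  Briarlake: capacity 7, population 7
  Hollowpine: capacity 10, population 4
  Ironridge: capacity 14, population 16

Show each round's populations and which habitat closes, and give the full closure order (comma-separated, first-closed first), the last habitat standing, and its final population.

Round 1: Briarlake=7 Elkhorn=4 Greywater=12 Hollowpine=4 Ironridge=16 → close Ironridge (overflow 2)
  16÷4 = 4 each, +1 to first 0
Round 2: Briarlake=11 Elkhorn=8 Greywater=16 Hollowpine=8 → close Briarlake (overflow 4)
  11÷3 = 3 each, +1 to first 2
Round 3: Elkhorn=12 Greywater=20 Hollowpine=11 → close Elkhorn (overflow 6)
  12÷2 = 6 each, +1 to first 0
Round 4: Greywater=26 Hollowpine=17 → close Greywater (overflow 12)
  26÷1 = 26 each, +1 to first 0

Closure order: Ironridge, Briarlake, Elkhorn, Greywater
Last habitat: Hollowpine with 43 animals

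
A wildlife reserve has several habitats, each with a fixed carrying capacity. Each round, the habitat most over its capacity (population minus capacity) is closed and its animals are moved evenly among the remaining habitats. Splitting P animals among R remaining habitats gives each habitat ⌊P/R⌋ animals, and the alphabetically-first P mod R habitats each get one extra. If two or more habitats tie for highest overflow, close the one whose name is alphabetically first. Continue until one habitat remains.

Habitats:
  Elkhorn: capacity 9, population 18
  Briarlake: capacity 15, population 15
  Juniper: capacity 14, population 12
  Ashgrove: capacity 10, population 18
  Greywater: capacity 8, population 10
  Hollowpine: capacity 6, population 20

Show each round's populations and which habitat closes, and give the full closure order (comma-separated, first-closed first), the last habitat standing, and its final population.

Closure order: Hollowpine, Elkhorn, Ashgrove, Briarlake, Greywater
Last habitat: Juniper with 93 animals

Round 1: Ashgrove=18 Briarlake=15 Elkhorn=18 Greywater=10 Hollowpine=20 Juniper=12 → close Hollowpine (overflow 14)
  20÷5 = 4 each, +1 to first 0
Round 2: Ashgrove=22 Briarlake=19 Elkhorn=22 Greywater=14 Juniper=16 → close Elkhorn (overflow 13)
  22÷4 = 5 each, +1 to first 2
Round 3: Ashgrove=28 Briarlake=25 Greywater=19 Juniper=21 → close Ashgrove (overflow 18)
  28÷3 = 9 each, +1 to first 1
Round 4: Briarlake=35 Greywater=28 Juniper=30 → close Briarlake (overflow 20)
  35÷2 = 17 each, +1 to first 1
Round 5: Greywater=46 Juniper=47 → close Greywater (overflow 38)
  46÷1 = 46 each, +1 to first 0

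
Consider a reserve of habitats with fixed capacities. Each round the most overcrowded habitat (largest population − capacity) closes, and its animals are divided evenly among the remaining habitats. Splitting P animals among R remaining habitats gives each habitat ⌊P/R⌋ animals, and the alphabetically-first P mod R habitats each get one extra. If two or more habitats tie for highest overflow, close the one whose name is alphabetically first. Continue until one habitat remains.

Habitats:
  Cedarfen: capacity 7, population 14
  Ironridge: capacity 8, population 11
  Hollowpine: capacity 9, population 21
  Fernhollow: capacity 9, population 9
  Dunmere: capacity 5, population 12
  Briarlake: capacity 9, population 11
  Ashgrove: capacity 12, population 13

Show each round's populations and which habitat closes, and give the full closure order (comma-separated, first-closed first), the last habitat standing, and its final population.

Closure order: Hollowpine, Cedarfen, Dunmere, Briarlake, Ashgrove, Ironridge
Last habitat: Fernhollow with 91 animals

Round 1: Ashgrove=13 Briarlake=11 Cedarfen=14 Dunmere=12 Fernhollow=9 Hollowpine=21 Ironridge=11 → close Hollowpine (overflow 12)
  21÷6 = 3 each, +1 to first 3
Round 2: Ashgrove=17 Briarlake=15 Cedarfen=18 Dunmere=15 Fernhollow=12 Ironridge=14 → close Cedarfen (overflow 11)
  18÷5 = 3 each, +1 to first 3
Round 3: Ashgrove=21 Briarlake=19 Dunmere=19 Fernhollow=15 Ironridge=17 → close Dunmere (overflow 14)
  19÷4 = 4 each, +1 to first 3
Round 4: Ashgrove=26 Briarlake=24 Fernhollow=20 Ironridge=21 → close Briarlake (overflow 15)
  24÷3 = 8 each, +1 to first 0
Round 5: Ashgrove=34 Fernhollow=28 Ironridge=29 → close Ashgrove (overflow 22)
  34÷2 = 17 each, +1 to first 0
Round 6: Fernhollow=45 Ironridge=46 → close Ironridge (overflow 38)
  46÷1 = 46 each, +1 to first 0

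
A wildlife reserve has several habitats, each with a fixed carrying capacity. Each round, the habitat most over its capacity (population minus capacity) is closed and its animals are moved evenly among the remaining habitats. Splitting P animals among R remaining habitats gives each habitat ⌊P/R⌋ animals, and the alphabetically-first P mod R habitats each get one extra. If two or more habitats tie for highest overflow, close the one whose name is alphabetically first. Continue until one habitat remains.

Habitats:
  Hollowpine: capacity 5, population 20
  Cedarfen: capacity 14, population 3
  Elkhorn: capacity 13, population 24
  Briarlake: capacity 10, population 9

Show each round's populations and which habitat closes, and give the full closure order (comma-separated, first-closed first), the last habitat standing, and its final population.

Round 1: Briarlake=9 Cedarfen=3 Elkhorn=24 Hollowpine=20 → close Hollowpine (overflow 15)
  20÷3 = 6 each, +1 to first 2
Round 2: Briarlake=16 Cedarfen=10 Elkhorn=30 → close Elkhorn (overflow 17)
  30÷2 = 15 each, +1 to first 0
Round 3: Briarlake=31 Cedarfen=25 → close Briarlake (overflow 21)
  31÷1 = 31 each, +1 to first 0

Closure order: Hollowpine, Elkhorn, Briarlake
Last habitat: Cedarfen with 56 animals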